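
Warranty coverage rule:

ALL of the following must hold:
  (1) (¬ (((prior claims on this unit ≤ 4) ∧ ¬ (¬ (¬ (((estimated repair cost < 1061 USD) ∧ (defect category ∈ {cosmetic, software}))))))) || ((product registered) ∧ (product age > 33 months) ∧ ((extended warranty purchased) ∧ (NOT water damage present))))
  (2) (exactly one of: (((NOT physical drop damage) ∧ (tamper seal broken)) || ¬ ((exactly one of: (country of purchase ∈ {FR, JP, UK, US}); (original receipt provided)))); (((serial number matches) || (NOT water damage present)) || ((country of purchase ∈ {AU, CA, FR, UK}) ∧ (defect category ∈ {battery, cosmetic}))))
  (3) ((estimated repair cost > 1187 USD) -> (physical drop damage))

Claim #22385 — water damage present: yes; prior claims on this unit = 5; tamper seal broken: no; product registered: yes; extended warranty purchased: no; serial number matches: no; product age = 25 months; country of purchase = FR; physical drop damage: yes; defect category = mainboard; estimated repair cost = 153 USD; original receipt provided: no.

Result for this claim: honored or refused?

Refused

Atomic conditions:
  prior claims on this unit ≤ 4: 5 ≤ 4 is false
  estimated repair cost < 1061 USD: 153 < 1061 is true
  defect category ∈ {cosmetic, software}: mainboard is not in the set → false
  product registered: yes → true
  product age > 33 months: 25 > 33 is false
  extended warranty purchased: no → false
  NOT water damage present: yes → false
  NOT physical drop damage: yes → false
  tamper seal broken: no → false
  country of purchase ∈ {FR, JP, UK, US}: FR is in the set → true
  original receipt provided: no → false
  serial number matches: no → false
  country of purchase ∈ {AU, CA, FR, UK}: FR is in the set → true
  defect category ∈ {battery, cosmetic}: mainboard is not in the set → false
  estimated repair cost > 1187 USD: 153 > 1187 is false
  physical drop damage: yes → true
Combine:
[1.1.1.2.1.1.1] true AND false = false
[1.1.1.2.1.1] NOT false = true
[1.1.1.2.1] NOT true = false
[1.1.1.2] NOT false = true
[1.1.1] false AND true = false
[1.1] NOT false = true
[1.2.3] false AND false = false
[1.2] true AND false AND false = false
[1] true OR false = true
[2.1.1] false AND false = false
[2.1.2.1] exactly-one(true, false) = true
[2.1.2] NOT true = false
[2.1] false OR false = false
[2.2.1] false OR false = false
[2.2.2] true AND false = false
[2.2] false OR false = false
[2] exactly-one(false, false) = false
[3] false → true (antecedent false ⇒ implication holds) = true
[root] true AND false AND true = false
Overall: false → refused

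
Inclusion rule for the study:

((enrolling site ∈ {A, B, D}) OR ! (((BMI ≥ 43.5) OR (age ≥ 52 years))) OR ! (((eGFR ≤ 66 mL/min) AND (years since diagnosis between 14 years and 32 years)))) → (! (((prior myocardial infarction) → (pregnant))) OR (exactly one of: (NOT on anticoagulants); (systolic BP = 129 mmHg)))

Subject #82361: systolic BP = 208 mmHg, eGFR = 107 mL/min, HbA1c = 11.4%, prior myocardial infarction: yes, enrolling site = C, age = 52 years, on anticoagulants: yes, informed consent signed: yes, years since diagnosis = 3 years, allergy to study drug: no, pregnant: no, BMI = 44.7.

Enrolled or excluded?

Atomic conditions:
  enrolling site ∈ {A, B, D}: C is not in the set → false
  BMI ≥ 43.5: 44.7 ≥ 43.5 is true
  age ≥ 52 years: 52 ≥ 52 is true
  eGFR ≤ 66 mL/min: 107 ≤ 66 is false
  years since diagnosis between 14 years and 32 years: 3 in [14, 32] is false
  prior myocardial infarction: yes → true
  pregnant: no → false
  NOT on anticoagulants: yes → false
  systolic BP = 129 mmHg: 208 == 129 is false
Combine:
[1.2.1] true OR true = true
[1.2] NOT true = false
[1.3.1] false AND false = false
[1.3] NOT false = true
[1] false OR false OR true = true
[2.1.1] true → false = false
[2.1] NOT false = true
[2.2] exactly-one(false, false) = false
[2] true OR false = true
[root] true → true = true
Overall: true → enrolled

Enrolled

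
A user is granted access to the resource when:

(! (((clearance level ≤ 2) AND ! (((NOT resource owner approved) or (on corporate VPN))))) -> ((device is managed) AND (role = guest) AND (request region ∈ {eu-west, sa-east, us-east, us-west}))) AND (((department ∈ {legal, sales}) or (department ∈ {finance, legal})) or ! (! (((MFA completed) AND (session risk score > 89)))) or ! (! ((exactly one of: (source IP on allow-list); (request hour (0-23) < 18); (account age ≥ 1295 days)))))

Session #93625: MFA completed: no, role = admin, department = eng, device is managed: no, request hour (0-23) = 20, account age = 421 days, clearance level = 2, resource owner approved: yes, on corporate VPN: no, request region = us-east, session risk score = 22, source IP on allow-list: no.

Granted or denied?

Denied

Atomic conditions:
  clearance level ≤ 2: 2 ≤ 2 is true
  NOT resource owner approved: yes → false
  on corporate VPN: no → false
  device is managed: no → false
  role = guest: admin == guest is false
  request region ∈ {eu-west, sa-east, us-east, us-west}: us-east is in the set → true
  department ∈ {legal, sales}: eng is not in the set → false
  department ∈ {finance, legal}: eng is not in the set → false
  MFA completed: no → false
  session risk score > 89: 22 > 89 is false
  source IP on allow-list: no → false
  request hour (0-23) < 18: 20 < 18 is false
  account age ≥ 1295 days: 421 ≥ 1295 is false
Combine:
[1.1.1.2.1] false OR false = false
[1.1.1.2] NOT false = true
[1.1.1] true AND true = true
[1.1] NOT true = false
[1.2] false AND false AND true = false
[1] false → false (antecedent false ⇒ implication holds) = true
[2.1] false OR false = false
[2.2.1.1] false AND false = false
[2.2.1] NOT false = true
[2.2] NOT true = false
[2.3.1.1] exactly-one(false, false, false) = false
[2.3.1] NOT false = true
[2.3] NOT true = false
[2] false OR false OR false = false
[root] true AND false = false
Overall: false → denied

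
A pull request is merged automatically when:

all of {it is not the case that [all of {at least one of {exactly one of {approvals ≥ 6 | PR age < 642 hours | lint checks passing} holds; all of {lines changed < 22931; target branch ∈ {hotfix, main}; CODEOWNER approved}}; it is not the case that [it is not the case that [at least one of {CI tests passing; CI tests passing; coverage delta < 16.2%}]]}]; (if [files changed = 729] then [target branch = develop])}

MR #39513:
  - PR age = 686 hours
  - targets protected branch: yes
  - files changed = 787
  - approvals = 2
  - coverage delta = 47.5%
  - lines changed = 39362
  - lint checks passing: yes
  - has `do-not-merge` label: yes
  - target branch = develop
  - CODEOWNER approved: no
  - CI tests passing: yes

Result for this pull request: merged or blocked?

Atomic conditions:
  approvals ≥ 6: 2 ≥ 6 is false
  PR age < 642 hours: 686 < 642 is false
  lint checks passing: yes → true
  lines changed < 22931: 39362 < 22931 is false
  target branch ∈ {hotfix, main}: develop is not in the set → false
  CODEOWNER approved: no → false
  CI tests passing: yes → true
  coverage delta < 16.2%: 47.5 < 16.2 is false
  files changed = 729: 787 == 729 is false
  target branch = develop: develop == develop is true
Combine:
[1.1.1.1] exactly-one(false, false, true) = true
[1.1.1.2] false AND false AND false = false
[1.1.1] true OR false = true
[1.1.2.1.1] true OR true OR false = true
[1.1.2.1] NOT true = false
[1.1.2] NOT false = true
[1.1] true AND true = true
[1] NOT true = false
[2] false → true (antecedent false ⇒ implication holds) = true
[root] false AND true = false
Overall: false → blocked

Blocked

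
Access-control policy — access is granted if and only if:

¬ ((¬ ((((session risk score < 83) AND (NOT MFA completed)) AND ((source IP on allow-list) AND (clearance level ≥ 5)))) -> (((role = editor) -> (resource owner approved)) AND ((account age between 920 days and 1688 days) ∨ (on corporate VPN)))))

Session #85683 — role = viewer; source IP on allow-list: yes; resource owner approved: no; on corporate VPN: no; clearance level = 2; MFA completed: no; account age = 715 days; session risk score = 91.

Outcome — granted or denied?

Atomic conditions:
  session risk score < 83: 91 < 83 is false
  NOT MFA completed: no → true
  source IP on allow-list: yes → true
  clearance level ≥ 5: 2 ≥ 5 is false
  role = editor: viewer == editor is false
  resource owner approved: no → false
  account age between 920 days and 1688 days: 715 in [920, 1688] is false
  on corporate VPN: no → false
Combine:
[1.1.1.1] false AND true = false
[1.1.1.2] true AND false = false
[1.1.1] false AND false = false
[1.1] NOT false = true
[1.2.1] false → false (antecedent false ⇒ implication holds) = true
[1.2.2] false OR false = false
[1.2] true AND false = false
[1] true → false = false
[root] NOT false = true
Overall: true → granted

Granted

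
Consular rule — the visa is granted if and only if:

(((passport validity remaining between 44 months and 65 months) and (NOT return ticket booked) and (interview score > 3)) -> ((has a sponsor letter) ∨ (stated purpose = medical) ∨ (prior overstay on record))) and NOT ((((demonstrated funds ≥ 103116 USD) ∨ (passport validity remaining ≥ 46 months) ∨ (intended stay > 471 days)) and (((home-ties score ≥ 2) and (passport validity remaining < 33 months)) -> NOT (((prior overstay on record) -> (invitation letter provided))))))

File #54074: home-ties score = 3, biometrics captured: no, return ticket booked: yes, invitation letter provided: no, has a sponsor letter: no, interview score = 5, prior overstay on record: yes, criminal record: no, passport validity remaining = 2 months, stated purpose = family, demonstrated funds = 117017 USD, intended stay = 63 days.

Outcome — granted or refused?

Refused

Atomic conditions:
  passport validity remaining between 44 months and 65 months: 2 in [44, 65] is false
  NOT return ticket booked: yes → false
  interview score > 3: 5 > 3 is true
  has a sponsor letter: no → false
  stated purpose = medical: family == medical is false
  prior overstay on record: yes → true
  demonstrated funds ≥ 103116 USD: 117017 ≥ 103116 is true
  passport validity remaining ≥ 46 months: 2 ≥ 46 is false
  intended stay > 471 days: 63 > 471 is false
  home-ties score ≥ 2: 3 ≥ 2 is true
  passport validity remaining < 33 months: 2 < 33 is true
  invitation letter provided: no → false
Combine:
[1.1] false AND false AND true = false
[1.2] false OR false OR true = true
[1] false → true (antecedent false ⇒ implication holds) = true
[2.1.1] true OR false OR false = true
[2.1.2.1] true AND true = true
[2.1.2.2.1] true → false = false
[2.1.2.2] NOT false = true
[2.1.2] true → true = true
[2.1] true AND true = true
[2] NOT true = false
[root] true AND false = false
Overall: false → refused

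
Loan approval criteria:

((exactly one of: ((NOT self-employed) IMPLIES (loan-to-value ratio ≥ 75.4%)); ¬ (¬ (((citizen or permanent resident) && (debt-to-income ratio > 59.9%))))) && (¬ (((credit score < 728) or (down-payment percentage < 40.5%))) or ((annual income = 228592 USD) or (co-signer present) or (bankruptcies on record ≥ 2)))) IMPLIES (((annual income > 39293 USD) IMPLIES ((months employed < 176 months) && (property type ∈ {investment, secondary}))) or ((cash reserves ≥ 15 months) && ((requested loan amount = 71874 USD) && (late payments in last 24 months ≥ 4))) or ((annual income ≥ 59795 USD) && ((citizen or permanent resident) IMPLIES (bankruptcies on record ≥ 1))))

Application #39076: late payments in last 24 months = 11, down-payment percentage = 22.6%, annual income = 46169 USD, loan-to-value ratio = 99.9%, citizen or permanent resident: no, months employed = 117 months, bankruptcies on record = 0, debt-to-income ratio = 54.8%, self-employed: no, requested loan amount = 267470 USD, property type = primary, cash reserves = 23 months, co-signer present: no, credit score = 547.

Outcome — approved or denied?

Approved

Atomic conditions:
  NOT self-employed: no → true
  loan-to-value ratio ≥ 75.4%: 99.9 ≥ 75.4 is true
  citizen or permanent resident: no → false
  debt-to-income ratio > 59.9%: 54.8 > 59.9 is false
  credit score < 728: 547 < 728 is true
  down-payment percentage < 40.5%: 22.6 < 40.5 is true
  annual income = 228592 USD: 46169 == 228592 is false
  co-signer present: no → false
  bankruptcies on record ≥ 2: 0 ≥ 2 is false
  annual income > 39293 USD: 46169 > 39293 is true
  months employed < 176 months: 117 < 176 is true
  property type ∈ {investment, secondary}: primary is not in the set → false
  cash reserves ≥ 15 months: 23 ≥ 15 is true
  requested loan amount = 71874 USD: 267470 == 71874 is false
  late payments in last 24 months ≥ 4: 11 ≥ 4 is true
  annual income ≥ 59795 USD: 46169 ≥ 59795 is false
  bankruptcies on record ≥ 1: 0 ≥ 1 is false
Combine:
[1.1.1] true → true = true
[1.1.2.1.1] false AND false = false
[1.1.2.1] NOT false = true
[1.1.2] NOT true = false
[1.1] exactly-one(true, false) = true
[1.2.1.1] true OR true = true
[1.2.1] NOT true = false
[1.2.2] false OR false OR false = false
[1.2] false OR false = false
[1] true AND false = false
[2.1.2] true AND false = false
[2.1] true → false = false
[2.2.2] false AND true = false
[2.2] true AND false = false
[2.3.2] false → false (antecedent false ⇒ implication holds) = true
[2.3] false AND true = false
[2] false OR false OR false = false
[root] false → false (antecedent false ⇒ implication holds) = true
Overall: true → approved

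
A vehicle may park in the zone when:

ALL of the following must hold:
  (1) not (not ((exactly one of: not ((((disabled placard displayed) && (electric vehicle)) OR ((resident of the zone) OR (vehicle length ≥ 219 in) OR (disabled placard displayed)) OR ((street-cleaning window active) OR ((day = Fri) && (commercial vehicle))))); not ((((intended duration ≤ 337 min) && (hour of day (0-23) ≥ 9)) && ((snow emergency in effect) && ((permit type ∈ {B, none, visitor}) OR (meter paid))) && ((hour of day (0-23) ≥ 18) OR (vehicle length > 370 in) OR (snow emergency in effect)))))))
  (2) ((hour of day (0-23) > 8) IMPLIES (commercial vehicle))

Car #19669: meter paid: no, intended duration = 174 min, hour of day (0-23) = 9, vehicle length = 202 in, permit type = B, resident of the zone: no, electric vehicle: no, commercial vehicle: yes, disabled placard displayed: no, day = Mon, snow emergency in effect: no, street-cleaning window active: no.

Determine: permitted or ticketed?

Atomic conditions:
  disabled placard displayed: no → false
  electric vehicle: no → false
  resident of the zone: no → false
  vehicle length ≥ 219 in: 202 ≥ 219 is false
  street-cleaning window active: no → false
  day = Fri: Mon == Fri is false
  commercial vehicle: yes → true
  intended duration ≤ 337 min: 174 ≤ 337 is true
  hour of day (0-23) ≥ 9: 9 ≥ 9 is true
  snow emergency in effect: no → false
  permit type ∈ {B, none, visitor}: B is in the set → true
  meter paid: no → false
  hour of day (0-23) ≥ 18: 9 ≥ 18 is false
  vehicle length > 370 in: 202 > 370 is false
  hour of day (0-23) > 8: 9 > 8 is true
Combine:
[1.1.1.1.1.1] false AND false = false
[1.1.1.1.1.2] false OR false OR false = false
[1.1.1.1.1.3.2] false AND true = false
[1.1.1.1.1.3] false OR false = false
[1.1.1.1.1] false OR false OR false = false
[1.1.1.1] NOT false = true
[1.1.1.2.1.1] true AND true = true
[1.1.1.2.1.2.2] true OR false = true
[1.1.1.2.1.2] false AND true = false
[1.1.1.2.1.3] false OR false OR false = false
[1.1.1.2.1] true AND false AND false = false
[1.1.1.2] NOT false = true
[1.1.1] exactly-one(true, true) = false
[1.1] NOT false = true
[1] NOT true = false
[2] true → true = true
[root] false AND true = false
Overall: false → ticketed

Ticketed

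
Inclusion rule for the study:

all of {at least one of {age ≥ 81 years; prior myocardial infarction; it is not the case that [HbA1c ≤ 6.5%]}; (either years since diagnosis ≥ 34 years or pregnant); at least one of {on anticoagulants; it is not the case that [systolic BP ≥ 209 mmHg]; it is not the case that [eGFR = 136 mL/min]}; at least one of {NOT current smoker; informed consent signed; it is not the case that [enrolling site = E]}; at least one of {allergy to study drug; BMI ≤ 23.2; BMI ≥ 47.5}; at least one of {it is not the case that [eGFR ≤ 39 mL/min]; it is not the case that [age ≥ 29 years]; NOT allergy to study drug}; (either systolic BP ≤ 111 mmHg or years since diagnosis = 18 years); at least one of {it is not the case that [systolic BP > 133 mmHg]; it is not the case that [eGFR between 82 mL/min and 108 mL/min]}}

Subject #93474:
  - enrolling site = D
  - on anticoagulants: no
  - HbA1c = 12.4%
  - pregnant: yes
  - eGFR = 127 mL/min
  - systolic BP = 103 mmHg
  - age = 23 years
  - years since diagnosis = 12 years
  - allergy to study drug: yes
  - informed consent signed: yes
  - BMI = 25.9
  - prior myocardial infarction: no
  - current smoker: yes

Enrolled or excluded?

Atomic conditions:
  age ≥ 81 years: 23 ≥ 81 is false
  prior myocardial infarction: no → false
  HbA1c ≤ 6.5%: 12.4 ≤ 6.5 is false
  years since diagnosis ≥ 34 years: 12 ≥ 34 is false
  pregnant: yes → true
  on anticoagulants: no → false
  systolic BP ≥ 209 mmHg: 103 ≥ 209 is false
  eGFR = 136 mL/min: 127 == 136 is false
  NOT current smoker: yes → false
  informed consent signed: yes → true
  enrolling site = E: D == E is false
  allergy to study drug: yes → true
  BMI ≤ 23.2: 25.9 ≤ 23.2 is false
  BMI ≥ 47.5: 25.9 ≥ 47.5 is false
  eGFR ≤ 39 mL/min: 127 ≤ 39 is false
  age ≥ 29 years: 23 ≥ 29 is false
  NOT allergy to study drug: yes → false
  systolic BP ≤ 111 mmHg: 103 ≤ 111 is true
  years since diagnosis = 18 years: 12 == 18 is false
  systolic BP > 133 mmHg: 103 > 133 is false
  eGFR between 82 mL/min and 108 mL/min: 127 in [82, 108] is false
Combine:
[1.3] NOT false = true
[1] false OR false OR true = true
[2] false OR true = true
[3.2] NOT false = true
[3.3] NOT false = true
[3] false OR true OR true = true
[4.3] NOT false = true
[4] false OR true OR true = true
[5] true OR false OR false = true
[6.1] NOT false = true
[6.2] NOT false = true
[6] true OR true OR false = true
[7] true OR false = true
[8.1] NOT false = true
[8.2] NOT false = true
[8] true OR true = true
[root] true AND true AND true AND true AND true AND true AND true AND true = true
Overall: true → enrolled

Enrolled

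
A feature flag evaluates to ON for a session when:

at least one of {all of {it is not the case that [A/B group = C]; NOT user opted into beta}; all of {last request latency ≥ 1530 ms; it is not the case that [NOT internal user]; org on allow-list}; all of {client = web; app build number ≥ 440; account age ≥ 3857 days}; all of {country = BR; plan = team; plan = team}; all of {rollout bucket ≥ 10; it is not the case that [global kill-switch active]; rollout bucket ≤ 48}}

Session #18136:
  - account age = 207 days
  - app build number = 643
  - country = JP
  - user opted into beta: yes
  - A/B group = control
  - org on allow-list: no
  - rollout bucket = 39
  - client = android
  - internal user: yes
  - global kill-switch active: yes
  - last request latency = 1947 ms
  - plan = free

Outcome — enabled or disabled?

Disabled

Atomic conditions:
  A/B group = C: control == C is false
  NOT user opted into beta: yes → false
  last request latency ≥ 1530 ms: 1947 ≥ 1530 is true
  NOT internal user: yes → false
  org on allow-list: no → false
  client = web: android == web is false
  app build number ≥ 440: 643 ≥ 440 is true
  account age ≥ 3857 days: 207 ≥ 3857 is false
  country = BR: JP == BR is false
  plan = team: free == team is false
  rollout bucket ≥ 10: 39 ≥ 10 is true
  global kill-switch active: yes → true
  rollout bucket ≤ 48: 39 ≤ 48 is true
Combine:
[1.1] NOT false = true
[1] true AND false = false
[2.2] NOT false = true
[2] true AND true AND false = false
[3] false AND true AND false = false
[4] false AND false AND false = false
[5.2] NOT true = false
[5] true AND false AND true = false
[root] false OR false OR false OR false OR false = false
Overall: false → disabled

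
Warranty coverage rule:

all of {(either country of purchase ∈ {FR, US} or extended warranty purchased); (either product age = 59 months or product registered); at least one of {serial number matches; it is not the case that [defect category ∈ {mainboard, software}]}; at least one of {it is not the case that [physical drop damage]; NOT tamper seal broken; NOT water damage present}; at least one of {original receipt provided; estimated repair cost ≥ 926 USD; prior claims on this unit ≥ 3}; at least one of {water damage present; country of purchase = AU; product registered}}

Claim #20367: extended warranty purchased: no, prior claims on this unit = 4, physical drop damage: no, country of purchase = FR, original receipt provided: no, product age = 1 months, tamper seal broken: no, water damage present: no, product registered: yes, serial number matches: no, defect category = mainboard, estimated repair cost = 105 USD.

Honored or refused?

Atomic conditions:
  country of purchase ∈ {FR, US}: FR is in the set → true
  extended warranty purchased: no → false
  product age = 59 months: 1 == 59 is false
  product registered: yes → true
  serial number matches: no → false
  defect category ∈ {mainboard, software}: mainboard is in the set → true
  physical drop damage: no → false
  NOT tamper seal broken: no → true
  NOT water damage present: no → true
  original receipt provided: no → false
  estimated repair cost ≥ 926 USD: 105 ≥ 926 is false
  prior claims on this unit ≥ 3: 4 ≥ 3 is true
  water damage present: no → false
  country of purchase = AU: FR == AU is false
Combine:
[1] true OR false = true
[2] false OR true = true
[3.2] NOT true = false
[3] false OR false = false
[4.1] NOT false = true
[4] true OR true OR true = true
[5] false OR false OR true = true
[6] false OR false OR true = true
[root] true AND true AND false AND true AND true AND true = false
Overall: false → refused

Refused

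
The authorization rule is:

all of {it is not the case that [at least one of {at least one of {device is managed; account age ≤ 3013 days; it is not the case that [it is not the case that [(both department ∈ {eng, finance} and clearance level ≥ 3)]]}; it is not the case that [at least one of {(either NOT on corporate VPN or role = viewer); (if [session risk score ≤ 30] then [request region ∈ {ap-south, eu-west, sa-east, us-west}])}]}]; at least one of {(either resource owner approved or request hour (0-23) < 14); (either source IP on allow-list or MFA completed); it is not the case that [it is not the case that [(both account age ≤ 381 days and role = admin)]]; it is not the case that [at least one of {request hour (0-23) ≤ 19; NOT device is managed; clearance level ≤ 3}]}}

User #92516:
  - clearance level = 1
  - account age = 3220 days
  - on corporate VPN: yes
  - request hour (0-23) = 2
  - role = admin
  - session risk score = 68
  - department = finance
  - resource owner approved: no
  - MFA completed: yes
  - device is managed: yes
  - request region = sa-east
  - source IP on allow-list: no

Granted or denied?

Denied

Atomic conditions:
  device is managed: yes → true
  account age ≤ 3013 days: 3220 ≤ 3013 is false
  department ∈ {eng, finance}: finance is in the set → true
  clearance level ≥ 3: 1 ≥ 3 is false
  NOT on corporate VPN: yes → false
  role = viewer: admin == viewer is false
  session risk score ≤ 30: 68 ≤ 30 is false
  request region ∈ {ap-south, eu-west, sa-east, us-west}: sa-east is in the set → true
  resource owner approved: no → false
  request hour (0-23) < 14: 2 < 14 is true
  source IP on allow-list: no → false
  MFA completed: yes → true
  account age ≤ 381 days: 3220 ≤ 381 is false
  role = admin: admin == admin is true
  request hour (0-23) ≤ 19: 2 ≤ 19 is true
  NOT device is managed: yes → false
  clearance level ≤ 3: 1 ≤ 3 is true
Combine:
[1.1.1.3.1.1] true AND false = false
[1.1.1.3.1] NOT false = true
[1.1.1.3] NOT true = false
[1.1.1] true OR false OR false = true
[1.1.2.1.1] false OR false = false
[1.1.2.1.2] false → true (antecedent false ⇒ implication holds) = true
[1.1.2.1] false OR true = true
[1.1.2] NOT true = false
[1.1] true OR false = true
[1] NOT true = false
[2.1] false OR true = true
[2.2] false OR true = true
[2.3.1.1] false AND true = false
[2.3.1] NOT false = true
[2.3] NOT true = false
[2.4.1] true OR false OR true = true
[2.4] NOT true = false
[2] true OR true OR false OR false = true
[root] false AND true = false
Overall: false → denied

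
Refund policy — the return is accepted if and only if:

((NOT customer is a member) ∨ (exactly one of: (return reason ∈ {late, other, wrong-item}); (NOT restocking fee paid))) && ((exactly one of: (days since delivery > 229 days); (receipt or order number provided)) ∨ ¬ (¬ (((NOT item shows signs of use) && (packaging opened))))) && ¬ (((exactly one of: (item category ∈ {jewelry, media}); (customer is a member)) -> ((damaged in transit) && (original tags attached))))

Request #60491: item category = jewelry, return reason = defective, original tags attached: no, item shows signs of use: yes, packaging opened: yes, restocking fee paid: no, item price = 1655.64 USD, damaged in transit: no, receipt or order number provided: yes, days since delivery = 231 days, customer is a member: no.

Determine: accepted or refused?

Atomic conditions:
  NOT customer is a member: no → true
  return reason ∈ {late, other, wrong-item}: defective is not in the set → false
  NOT restocking fee paid: no → true
  days since delivery > 229 days: 231 > 229 is true
  receipt or order number provided: yes → true
  NOT item shows signs of use: yes → false
  packaging opened: yes → true
  item category ∈ {jewelry, media}: jewelry is in the set → true
  customer is a member: no → false
  damaged in transit: no → false
  original tags attached: no → false
Combine:
[1.2] exactly-one(false, true) = true
[1] true OR true = true
[2.1] exactly-one(true, true) = false
[2.2.1.1] false AND true = false
[2.2.1] NOT false = true
[2.2] NOT true = false
[2] false OR false = false
[3.1.1] exactly-one(true, false) = true
[3.1.2] false AND false = false
[3.1] true → false = false
[3] NOT false = true
[root] true AND false AND true = false
Overall: false → refused

Refused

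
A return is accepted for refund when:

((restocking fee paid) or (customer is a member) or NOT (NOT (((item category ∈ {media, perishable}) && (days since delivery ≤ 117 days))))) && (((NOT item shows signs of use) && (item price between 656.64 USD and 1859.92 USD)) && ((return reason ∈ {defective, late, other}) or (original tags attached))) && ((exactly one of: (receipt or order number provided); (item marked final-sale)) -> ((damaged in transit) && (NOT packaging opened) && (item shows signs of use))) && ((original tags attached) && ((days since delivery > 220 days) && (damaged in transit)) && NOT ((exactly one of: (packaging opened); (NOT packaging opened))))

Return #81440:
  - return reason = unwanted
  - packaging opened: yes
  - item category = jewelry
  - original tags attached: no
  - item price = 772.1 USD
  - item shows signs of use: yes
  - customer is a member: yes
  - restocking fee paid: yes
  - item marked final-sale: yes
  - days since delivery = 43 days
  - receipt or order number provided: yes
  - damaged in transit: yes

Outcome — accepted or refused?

Atomic conditions:
  restocking fee paid: yes → true
  customer is a member: yes → true
  item category ∈ {media, perishable}: jewelry is not in the set → false
  days since delivery ≤ 117 days: 43 ≤ 117 is true
  NOT item shows signs of use: yes → false
  item price between 656.64 USD and 1859.92 USD: 772.1 in [656.64, 1859.92] is true
  return reason ∈ {defective, late, other}: unwanted is not in the set → false
  original tags attached: no → false
  receipt or order number provided: yes → true
  item marked final-sale: yes → true
  damaged in transit: yes → true
  NOT packaging opened: yes → false
  item shows signs of use: yes → true
  days since delivery > 220 days: 43 > 220 is false
  packaging opened: yes → true
Combine:
[1.3.1.1] false AND true = false
[1.3.1] NOT false = true
[1.3] NOT true = false
[1] true OR true OR false = true
[2.1] false AND true = false
[2.2] false OR false = false
[2] false AND false = false
[3.1] exactly-one(true, true) = false
[3.2] true AND false AND true = false
[3] false → false (antecedent false ⇒ implication holds) = true
[4.2] false AND true = false
[4.3.1] exactly-one(true, false) = true
[4.3] NOT true = false
[4] false AND false AND false = false
[root] true AND false AND true AND false = false
Overall: false → refused

Refused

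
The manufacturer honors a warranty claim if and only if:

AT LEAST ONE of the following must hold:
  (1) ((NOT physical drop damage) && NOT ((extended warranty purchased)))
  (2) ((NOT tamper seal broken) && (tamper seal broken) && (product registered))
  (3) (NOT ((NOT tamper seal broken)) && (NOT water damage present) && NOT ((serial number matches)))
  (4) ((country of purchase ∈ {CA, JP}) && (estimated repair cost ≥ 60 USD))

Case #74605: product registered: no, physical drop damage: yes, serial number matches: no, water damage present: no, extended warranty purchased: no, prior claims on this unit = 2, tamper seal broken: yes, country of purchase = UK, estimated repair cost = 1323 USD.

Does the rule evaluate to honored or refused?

Honored

Atomic conditions:
  NOT physical drop damage: yes → false
  extended warranty purchased: no → false
  NOT tamper seal broken: yes → false
  tamper seal broken: yes → true
  product registered: no → false
  NOT water damage present: no → true
  serial number matches: no → false
  country of purchase ∈ {CA, JP}: UK is not in the set → false
  estimated repair cost ≥ 60 USD: 1323 ≥ 60 is true
Combine:
[1.2] NOT false = true
[1] false AND true = false
[2] false AND true AND false = false
[3.1] NOT false = true
[3.3] NOT false = true
[3] true AND true AND true = true
[4] false AND true = false
[root] false OR false OR true OR false = true
Overall: true → honored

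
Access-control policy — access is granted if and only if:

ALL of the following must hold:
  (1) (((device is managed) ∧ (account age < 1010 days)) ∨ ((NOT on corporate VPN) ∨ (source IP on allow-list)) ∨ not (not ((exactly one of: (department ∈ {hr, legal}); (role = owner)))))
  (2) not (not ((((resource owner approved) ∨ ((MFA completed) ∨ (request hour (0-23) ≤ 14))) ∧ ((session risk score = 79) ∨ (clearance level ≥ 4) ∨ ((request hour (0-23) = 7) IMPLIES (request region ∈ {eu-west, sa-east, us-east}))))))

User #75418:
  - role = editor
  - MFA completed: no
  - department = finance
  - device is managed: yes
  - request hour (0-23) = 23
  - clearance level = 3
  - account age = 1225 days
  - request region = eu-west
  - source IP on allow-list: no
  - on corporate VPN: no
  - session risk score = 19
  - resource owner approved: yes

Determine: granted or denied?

Granted

Atomic conditions:
  device is managed: yes → true
  account age < 1010 days: 1225 < 1010 is false
  NOT on corporate VPN: no → true
  source IP on allow-list: no → false
  department ∈ {hr, legal}: finance is not in the set → false
  role = owner: editor == owner is false
  resource owner approved: yes → true
  MFA completed: no → false
  request hour (0-23) ≤ 14: 23 ≤ 14 is false
  session risk score = 79: 19 == 79 is false
  clearance level ≥ 4: 3 ≥ 4 is false
  request hour (0-23) = 7: 23 == 7 is false
  request region ∈ {eu-west, sa-east, us-east}: eu-west is in the set → true
Combine:
[1.1] true AND false = false
[1.2] true OR false = true
[1.3.1.1] exactly-one(false, false) = false
[1.3.1] NOT false = true
[1.3] NOT true = false
[1] false OR true OR false = true
[2.1.1.1.2] false OR false = false
[2.1.1.1] true OR false = true
[2.1.1.2.3] false → true (antecedent false ⇒ implication holds) = true
[2.1.1.2] false OR false OR true = true
[2.1.1] true AND true = true
[2.1] NOT true = false
[2] NOT false = true
[root] true AND true = true
Overall: true → granted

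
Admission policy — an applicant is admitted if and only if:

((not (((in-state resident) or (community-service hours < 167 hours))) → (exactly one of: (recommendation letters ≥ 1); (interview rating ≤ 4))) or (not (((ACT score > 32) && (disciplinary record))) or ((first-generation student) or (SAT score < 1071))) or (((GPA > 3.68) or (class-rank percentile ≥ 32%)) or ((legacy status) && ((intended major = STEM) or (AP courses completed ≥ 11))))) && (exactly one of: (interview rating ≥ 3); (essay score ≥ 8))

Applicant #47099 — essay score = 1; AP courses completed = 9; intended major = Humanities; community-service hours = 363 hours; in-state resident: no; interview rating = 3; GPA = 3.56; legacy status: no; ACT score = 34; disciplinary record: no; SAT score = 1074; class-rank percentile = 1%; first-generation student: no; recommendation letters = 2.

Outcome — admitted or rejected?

Admitted

Atomic conditions:
  in-state resident: no → false
  community-service hours < 167 hours: 363 < 167 is false
  recommendation letters ≥ 1: 2 ≥ 1 is true
  interview rating ≤ 4: 3 ≤ 4 is true
  ACT score > 32: 34 > 32 is true
  disciplinary record: no → false
  first-generation student: no → false
  SAT score < 1071: 1074 < 1071 is false
  GPA > 3.68: 3.56 > 3.68 is false
  class-rank percentile ≥ 32%: 1 ≥ 32 is false
  legacy status: no → false
  intended major = STEM: Humanities == STEM is false
  AP courses completed ≥ 11: 9 ≥ 11 is false
  interview rating ≥ 3: 3 ≥ 3 is true
  essay score ≥ 8: 1 ≥ 8 is false
Combine:
[1.1.1.1] false OR false = false
[1.1.1] NOT false = true
[1.1.2] exactly-one(true, true) = false
[1.1] true → false = false
[1.2.1.1] true AND false = false
[1.2.1] NOT false = true
[1.2.2] false OR false = false
[1.2] true OR false = true
[1.3.1] false OR false = false
[1.3.2.2] false OR false = false
[1.3.2] false AND false = false
[1.3] false OR false = false
[1] false OR true OR false = true
[2] exactly-one(true, false) = true
[root] true AND true = true
Overall: true → admitted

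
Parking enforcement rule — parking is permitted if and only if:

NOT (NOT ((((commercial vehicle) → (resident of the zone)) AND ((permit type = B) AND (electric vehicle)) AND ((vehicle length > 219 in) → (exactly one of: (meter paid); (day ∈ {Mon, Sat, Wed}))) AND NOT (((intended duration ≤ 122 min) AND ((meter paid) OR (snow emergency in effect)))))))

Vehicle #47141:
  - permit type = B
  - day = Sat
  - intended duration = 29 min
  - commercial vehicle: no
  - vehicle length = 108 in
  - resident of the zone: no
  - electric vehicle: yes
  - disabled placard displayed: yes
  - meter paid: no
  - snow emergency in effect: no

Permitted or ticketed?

Permitted

Atomic conditions:
  commercial vehicle: no → false
  resident of the zone: no → false
  permit type = B: B == B is true
  electric vehicle: yes → true
  vehicle length > 219 in: 108 > 219 is false
  meter paid: no → false
  day ∈ {Mon, Sat, Wed}: Sat is in the set → true
  intended duration ≤ 122 min: 29 ≤ 122 is true
  snow emergency in effect: no → false
Combine:
[1.1.1] false → false (antecedent false ⇒ implication holds) = true
[1.1.2] true AND true = true
[1.1.3.2] exactly-one(false, true) = true
[1.1.3] false → true (antecedent false ⇒ implication holds) = true
[1.1.4.1.2] false OR false = false
[1.1.4.1] true AND false = false
[1.1.4] NOT false = true
[1.1] true AND true AND true AND true = true
[1] NOT true = false
[root] NOT false = true
Overall: true → permitted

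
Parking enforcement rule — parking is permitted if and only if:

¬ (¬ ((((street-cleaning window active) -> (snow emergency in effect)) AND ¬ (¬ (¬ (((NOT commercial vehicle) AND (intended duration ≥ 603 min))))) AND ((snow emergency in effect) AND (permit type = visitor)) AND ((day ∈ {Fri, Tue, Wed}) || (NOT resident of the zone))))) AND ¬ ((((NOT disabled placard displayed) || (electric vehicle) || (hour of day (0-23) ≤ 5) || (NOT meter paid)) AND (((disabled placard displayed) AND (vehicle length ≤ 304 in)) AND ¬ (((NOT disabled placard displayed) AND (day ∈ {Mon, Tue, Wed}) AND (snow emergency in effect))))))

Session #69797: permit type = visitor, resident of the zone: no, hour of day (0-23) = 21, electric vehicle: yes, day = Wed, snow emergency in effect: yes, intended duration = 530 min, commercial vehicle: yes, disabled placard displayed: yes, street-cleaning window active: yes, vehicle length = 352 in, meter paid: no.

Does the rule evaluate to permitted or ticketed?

Atomic conditions:
  street-cleaning window active: yes → true
  snow emergency in effect: yes → true
  NOT commercial vehicle: yes → false
  intended duration ≥ 603 min: 530 ≥ 603 is false
  permit type = visitor: visitor == visitor is true
  day ∈ {Fri, Tue, Wed}: Wed is in the set → true
  NOT resident of the zone: no → true
  NOT disabled placard displayed: yes → false
  electric vehicle: yes → true
  hour of day (0-23) ≤ 5: 21 ≤ 5 is false
  NOT meter paid: no → true
  disabled placard displayed: yes → true
  vehicle length ≤ 304 in: 352 ≤ 304 is false
  day ∈ {Mon, Tue, Wed}: Wed is in the set → true
Combine:
[1.1.1.1] true → true = true
[1.1.1.2.1.1.1] false AND false = false
[1.1.1.2.1.1] NOT false = true
[1.1.1.2.1] NOT true = false
[1.1.1.2] NOT false = true
[1.1.1.3] true AND true = true
[1.1.1.4] true OR true = true
[1.1.1] true AND true AND true AND true = true
[1.1] NOT true = false
[1] NOT false = true
[2.1.1] false OR true OR false OR true = true
[2.1.2.1] true AND false = false
[2.1.2.2.1] false AND true AND true = false
[2.1.2.2] NOT false = true
[2.1.2] false AND true = false
[2.1] true AND false = false
[2] NOT false = true
[root] true AND true = true
Overall: true → permitted

Permitted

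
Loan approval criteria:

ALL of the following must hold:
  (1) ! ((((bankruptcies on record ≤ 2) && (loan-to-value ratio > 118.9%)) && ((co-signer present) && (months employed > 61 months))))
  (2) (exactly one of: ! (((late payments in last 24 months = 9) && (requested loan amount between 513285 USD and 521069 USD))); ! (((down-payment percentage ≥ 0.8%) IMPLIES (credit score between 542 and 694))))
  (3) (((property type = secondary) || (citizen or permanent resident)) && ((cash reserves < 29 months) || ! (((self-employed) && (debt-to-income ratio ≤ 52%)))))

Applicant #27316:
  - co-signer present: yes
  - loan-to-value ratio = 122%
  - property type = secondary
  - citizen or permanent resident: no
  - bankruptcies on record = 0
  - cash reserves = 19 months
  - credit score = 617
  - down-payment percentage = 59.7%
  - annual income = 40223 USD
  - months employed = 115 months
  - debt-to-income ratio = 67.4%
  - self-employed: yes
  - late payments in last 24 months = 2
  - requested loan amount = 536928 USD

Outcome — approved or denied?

Denied

Atomic conditions:
  bankruptcies on record ≤ 2: 0 ≤ 2 is true
  loan-to-value ratio > 118.9%: 122 > 118.9 is true
  co-signer present: yes → true
  months employed > 61 months: 115 > 61 is true
  late payments in last 24 months = 9: 2 == 9 is false
  requested loan amount between 513285 USD and 521069 USD: 536928 in [513285, 521069] is false
  down-payment percentage ≥ 0.8%: 59.7 ≥ 0.8 is true
  credit score between 542 and 694: 617 in [542, 694] is true
  property type = secondary: secondary == secondary is true
  citizen or permanent resident: no → false
  cash reserves < 29 months: 19 < 29 is true
  self-employed: yes → true
  debt-to-income ratio ≤ 52%: 67.4 ≤ 52 is false
Combine:
[1.1.1] true AND true = true
[1.1.2] true AND true = true
[1.1] true AND true = true
[1] NOT true = false
[2.1.1] false AND false = false
[2.1] NOT false = true
[2.2.1] true → true = true
[2.2] NOT true = false
[2] exactly-one(true, false) = true
[3.1] true OR false = true
[3.2.2.1] true AND false = false
[3.2.2] NOT false = true
[3.2] true OR true = true
[3] true AND true = true
[root] false AND true AND true = false
Overall: false → denied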